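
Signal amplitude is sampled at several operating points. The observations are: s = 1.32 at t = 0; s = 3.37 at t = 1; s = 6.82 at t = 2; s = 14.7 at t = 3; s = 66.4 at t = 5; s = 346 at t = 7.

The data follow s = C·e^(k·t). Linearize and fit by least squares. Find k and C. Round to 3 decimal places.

k = 0.782, C = 1.410

Taking logs, ln s = k·t + ln C, so regress ln s on t.
Σt = 18.0000, Σ(t)² = 88.0000, Σln s = 16.1424, Σt·ln s = 75.0217.
Equations: 88.0000·k + 18.0000·ln C = 75.0217;  18.0000·k + 6·ln C = 16.1424.
Δ = 88.0000·6 − (18.0000)² = 204.0000; k = (75.0217·6 − 18.0000·16.1424)/204.0000 = 0.78219, ln C = (88.0000·16.1424 − 18.0000·75.0217)/204.0000 = 0.34382, so C = exp(0.34382) = 1.41032.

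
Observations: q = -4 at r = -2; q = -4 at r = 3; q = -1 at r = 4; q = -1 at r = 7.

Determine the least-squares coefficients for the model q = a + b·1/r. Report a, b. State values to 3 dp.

With design matrix X, XᵀX = [[4, 19/84]; [19/84, 3133/7056]] and Xᵀq = [-10, 23/84]ᵀ.
Eliminating b: (3133/7056)·(row 1) − (19/84)·(row 2) gives (4057/2352)·a = (3133/7056)·(-10) − (19/84)·(23/84) = -10589/2352, so a = -10589/4057.
Then b = ((23/84) − (19/84)·(-10589/4057))/(3133/7056) = 7896/4057.

a = -2.610, b = 1.946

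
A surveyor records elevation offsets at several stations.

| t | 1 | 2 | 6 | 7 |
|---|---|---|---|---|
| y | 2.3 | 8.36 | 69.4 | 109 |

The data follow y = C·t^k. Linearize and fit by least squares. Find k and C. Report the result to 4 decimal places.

k = 1.9576, C = 2.2334

Taking logs, ln y = k·ln t + ln C, so regress ln y on ln t.
Over the data: Σln t = 4.4308, Σ(ln t)² = 7.4774, Σln y = 11.8876, Σln t·ln y = 18.1977.
Normal system: [[7.4774, 4.4308]; [4.4308, 4]]·[k, ln C]ᵀ = [18.1977, 11.8876]ᵀ.
Slope k = (n·Σln t·ln y − Σln t·Σln y)/(n·Σ(ln t)² − (Σln t)²) = (4·18.1977 − 4.4308·11.8876)/10.2775 = 1.95756; ln C = (Σln y − k·Σln t)/n = 0.80351, so C = exp(0.80351) = 2.23336.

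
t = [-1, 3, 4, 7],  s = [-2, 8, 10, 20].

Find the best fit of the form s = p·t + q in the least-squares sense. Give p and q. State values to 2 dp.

p = 2.72, q = 0.17

Compute the Gram sums: Σt·t = 75, Σt = 13, Σ1 = 4.
Right-hand side: Σt·s = 206, Σs = 36.
Normal equations: [[75, 13]; [13, 4]]·[p, q]ᵀ = [206, 36]ᵀ.
Δ = 75·4 − 13² = 131.
p = (206·4 − 13·36)/131 = 356/131; q = (75·36 − 13·206)/131 = 22/131.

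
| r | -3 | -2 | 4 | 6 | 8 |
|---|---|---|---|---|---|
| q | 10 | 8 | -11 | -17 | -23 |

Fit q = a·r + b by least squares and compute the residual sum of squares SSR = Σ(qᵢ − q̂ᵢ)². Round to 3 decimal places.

Compute the Gram sums: Σr·r = 129, Σr = 13, Σ1 = 5.
Right-hand side: Σr·q = -376, Σq = -33.
So AᵀA·[a, b]ᵀ = Aᵀq: [[129, 13]; [13, 5]]·[a, b]ᵀ = [-376, -33]ᵀ.
Determinant 129·5 − 13² = 476.
a = ((-376)·5 − 13·(-33))/476 = -1451/476; b = (129·(-33) − 13·(-376))/476 = 631/476.
Residuals: -8/17, 275/476, -9/68, -1/28, 29/476; SSR = 275/476.

SSR = 0.578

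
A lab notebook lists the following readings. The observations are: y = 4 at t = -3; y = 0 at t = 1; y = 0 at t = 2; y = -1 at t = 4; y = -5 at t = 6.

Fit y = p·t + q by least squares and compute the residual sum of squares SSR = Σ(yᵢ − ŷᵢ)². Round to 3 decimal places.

SSR = 2.852

Compute the Gram sums: Σt·t = 66, Σt = 10, Σ1 = 5.
For Xᵀy: Σt·y = -46, Σy = -2.
XᵀX·[p, q]ᵀ = Xᵀy becomes [[66, 10]; [10, 5]]·[p, q]ᵀ = [-46, -2]ᵀ.
det = 66·5 − 10² = 230.
p = ((-46)·5 − 10·(-2))/230 = -21/23; q = (66·(-2) − 10·(-46))/230 = 164/115.
Residuals: -19/115, -59/115, 2/5, 141/115, -109/115; SSR = 328/115.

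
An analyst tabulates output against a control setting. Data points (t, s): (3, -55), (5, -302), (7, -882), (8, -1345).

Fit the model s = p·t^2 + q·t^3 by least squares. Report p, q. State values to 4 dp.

The normal equations are: 7203·p + 52943·q = -137343;  52943·p + 396147·q = -1030401.
Determinant 7203·396147 − 52943² = 50485592.
p = ((-137343)·396147 − 52943·(-1030401))/50485592 = 72251361/25242796; q = (7203·(-1030401) − 52943·(-137343))/50485592 = -75313977/25242796.

p = 2.8623, q = -2.9836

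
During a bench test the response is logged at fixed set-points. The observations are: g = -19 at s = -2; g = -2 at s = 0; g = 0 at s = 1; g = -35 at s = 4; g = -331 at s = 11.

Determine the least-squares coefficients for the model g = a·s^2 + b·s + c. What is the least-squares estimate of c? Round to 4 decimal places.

XᵀX·[a, b, c]ᵀ = Xᵀg reads: 14914·a + 1388·b + 142·c = -40687;  1388·a + 142·b + 14·c = -3743;  142·a + 14·b + 5·c = -387.
Row-reducing yields a = -349083/114746, b = 394711/114746, c = -36287/57373.

c = -0.6325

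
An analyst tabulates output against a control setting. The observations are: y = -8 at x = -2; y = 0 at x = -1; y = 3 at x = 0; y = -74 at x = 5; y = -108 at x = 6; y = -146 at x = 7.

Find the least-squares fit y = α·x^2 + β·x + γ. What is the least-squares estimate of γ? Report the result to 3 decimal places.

Entries of AᵀA: Σx^2·x^2 = 4339, Σx^2·x = 675, Σx^2 = 115, Σx·x = 115, Σx = 15, Σ1 = 6.
Moment sums: Σx^2·y = -12924, Σx·y = -2024, Σy = -333.
Normal equations: [[4339, 675, 115]; [675, 115, 15]; [115, 15, 6]]·[α, β, γ]ᵀ = [-12924, -2024, -333]ᵀ.
Row-reducing yields α = -219/74, β = -6617/11470, γ = 3057/1147.

γ = 2.665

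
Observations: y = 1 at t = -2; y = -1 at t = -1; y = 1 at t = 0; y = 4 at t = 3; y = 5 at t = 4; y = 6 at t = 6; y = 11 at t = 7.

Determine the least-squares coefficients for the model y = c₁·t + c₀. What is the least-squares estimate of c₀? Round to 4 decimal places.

Compute the Gram sums: Σt·t = 115, Σt = 17, Σ1 = 7.
And Σt·y = 144, Σy = 27.
So XᵀX·[c₁, c₀]ᵀ = Xᵀy: [[115, 17]; [17, 7]]·[c₁, c₀]ᵀ = [144, 27]ᵀ.
det = 115·7 − 17² = 516.
c₁ = (144·7 − 17·27)/516 = 183/172; c₀ = (115·27 − 17·144)/516 = 219/172.

c₀ = 1.2733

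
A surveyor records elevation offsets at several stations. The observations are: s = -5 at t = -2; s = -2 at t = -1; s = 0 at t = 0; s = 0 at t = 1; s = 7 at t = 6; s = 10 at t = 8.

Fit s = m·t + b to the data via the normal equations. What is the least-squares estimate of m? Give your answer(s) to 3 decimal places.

m = 1.390

From the data, Σt·t = 106, Σt = 12, Σ1 = 6.
And Σt·s = 134, Σs = 10.
Normal equations: [[106, 12]; [12, 6]]·[m, b]ᵀ = [134, 10]ᵀ.
Determinant 106·6 − 12² = 492.
m = (134·6 − 12·10)/492 = 57/41; b = (106·10 − 12·134)/492 = -137/123.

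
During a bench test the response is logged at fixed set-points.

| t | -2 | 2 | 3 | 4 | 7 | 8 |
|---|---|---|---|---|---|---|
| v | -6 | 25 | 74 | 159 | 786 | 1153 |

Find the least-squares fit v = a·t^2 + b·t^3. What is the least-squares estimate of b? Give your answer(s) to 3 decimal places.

b = 1.985

Normal-equation sums: Σt^2·t^2 = 6866, Σt^2·t^3 = 50842, Σt^3·t^3 = 384746.
Right-hand side: Σt^2·v = 115592, Σt^3·v = 872356.
XᵀX·[a, b]ᵀ = Xᵀv becomes [[6866, 50842]; [50842, 384746]]·[a, b]ᵀ = [115592, 872356]ᵀ.
Eliminating b: 384746·(row 1) − 50842·(row 2) gives 56757072·a = 384746·115592 − 50842·872356 = 121235880, so a = 5051495/2364878.
Then b = (872356 − 50842·(5051495/2364878))/384746 = 4694493/2364878.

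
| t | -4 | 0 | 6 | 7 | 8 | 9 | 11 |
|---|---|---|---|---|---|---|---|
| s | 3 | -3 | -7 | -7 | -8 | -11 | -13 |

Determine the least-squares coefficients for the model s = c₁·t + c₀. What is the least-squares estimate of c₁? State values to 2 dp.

c₁ = -0.97

Entries of AᵀA: Σt·t = 367, Σt = 37, Σ1 = 7.
Moment sums: Σt·s = -409, Σs = -46.
AᵀA·[c₁, c₀]ᵀ = Aᵀs becomes [[367, 37]; [37, 7]]·[c₁, c₀]ᵀ = [-409, -46]ᵀ.
det = 367·7 − 37² = 1200.
c₁ = ((-409)·7 − 37·(-46))/1200 = -387/400; c₀ = (367·(-46) − 37·(-409))/1200 = -583/400.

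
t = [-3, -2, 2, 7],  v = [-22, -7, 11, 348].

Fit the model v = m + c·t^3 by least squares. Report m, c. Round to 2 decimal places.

m = 3.09, c = 1.01

Compute the Gram sums: Σ1 = 4, Σt^3 = 316, Σt^3·t^3 = 118506.
Right-hand side: Σv = 330, Σt^3·v = 120102.
XᵀX·[m, c]ᵀ = Xᵀv becomes [[4, 316]; [316, 118506]]·[m, c]ᵀ = [330, 120102]ᵀ.
det = 4·118506 − 316² = 374168.
m = (330·118506 − 316·120102)/374168 = 288687/93542; c = (4·120102 − 316·330)/374168 = 47016/46771.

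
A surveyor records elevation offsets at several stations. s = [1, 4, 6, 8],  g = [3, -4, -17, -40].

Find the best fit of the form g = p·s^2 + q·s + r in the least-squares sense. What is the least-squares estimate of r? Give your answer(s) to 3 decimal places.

The normal system MᵀM·[p, q, r]ᵀ = Mᵀg is [[5649, 793, 117]; [793, 117, 19]; [117, 19, 4]]·[p, q, r]ᵀ = [-3233, -435, -58]ᵀ.
Row-reducing yields p = -1630/1639, q = 4684/1639, r = 1663/1639.

r = 1.015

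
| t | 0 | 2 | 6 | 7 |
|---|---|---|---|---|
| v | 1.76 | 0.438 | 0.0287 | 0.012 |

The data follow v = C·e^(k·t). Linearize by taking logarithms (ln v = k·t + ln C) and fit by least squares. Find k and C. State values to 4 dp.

Let Y = ln v. Fitting Y = k·t + ln C by least squares:
AᵀA = [[89.0000, 15.0000]; [15.0000, 4]], rhs = [-53.9162, -8.2339]ᵀ  (here Σt = 15.0000, Σ(t)² = 89.0000, Σln v = -8.2339, Σt·ln v = -53.9162).
Solving (det = 131.0000): k = -0.70348, ln C = 0.57956, so C = exp(0.57956) = 1.78526.

k = -0.7035, C = 1.7853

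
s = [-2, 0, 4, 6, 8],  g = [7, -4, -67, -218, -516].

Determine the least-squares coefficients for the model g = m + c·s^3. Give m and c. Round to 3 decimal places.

Sums needed: Σ1 = 5, Σs^3 = 784, Σs^3·s^3 = 312960.
Right-hand side: Σg = -798, Σs^3·g = -315624.
AᵀA·[m, c]ᵀ = Aᵀg becomes [[5, 784]; [784, 312960]]·[m, c]ᵀ = [-798, -315624]ᵀ.
Determinant 5·312960 − 784² = 950144.
m = ((-798)·312960 − 784·(-315624))/950144 = -17913/7423; c = (5·(-315624) − 784·(-798))/950144 = -119061/118768.

m = -2.413, c = -1.002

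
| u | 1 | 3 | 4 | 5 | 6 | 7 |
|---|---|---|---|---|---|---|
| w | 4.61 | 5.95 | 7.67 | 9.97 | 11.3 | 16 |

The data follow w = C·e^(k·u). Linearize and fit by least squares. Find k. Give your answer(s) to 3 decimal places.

With ln wᵢ as the transformed response and uᵢ as the regressor:
Over the data: Σu = 26.0000, Σ(u)² = 136.0000, Σln w = 12.8459, Σu·ln w = 60.4825.
Normal system: [[136.0000, 26.0000]; [26.0000, 6]]·[k, ln C]ᵀ = [60.4825, 12.8459]ᵀ.
Δ = 136.0000·6 − (26.0000)² = 140.0000; k = (60.4825·6 − 26.0000·12.8459)/140.0000 = 0.20644, ln C = (136.0000·12.8459 − 26.0000·60.4825)/140.0000 = 1.24642.

k = 0.206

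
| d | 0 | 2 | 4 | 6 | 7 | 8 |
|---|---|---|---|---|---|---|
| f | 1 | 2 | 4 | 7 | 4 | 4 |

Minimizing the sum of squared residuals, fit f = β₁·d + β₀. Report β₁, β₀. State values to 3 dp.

Compute the Gram sums: Σd·d = 169, Σd = 27, Σ1 = 6.
And Σd·f = 122, Σf = 22.
Δ = 169·6 − 27² = 285.
β₁ = (122·6 − 27·22)/285 = 46/95; β₀ = (169·22 − 27·122)/285 = 424/285.

β₁ = 0.484, β₀ = 1.488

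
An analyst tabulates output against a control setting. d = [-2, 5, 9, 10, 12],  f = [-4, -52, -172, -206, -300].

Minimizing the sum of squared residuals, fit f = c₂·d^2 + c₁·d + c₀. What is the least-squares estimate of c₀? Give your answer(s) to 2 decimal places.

Setting ∂/∂c₂ … = 0 gives: 37938·c₂ + 3574·c₁ + 354·c₀ = -79048;  3574·c₂ + 354·c₁ + 34·c₀ = -7460;  354·c₂ + 34·c₁ + 5·c₀ = -734.
(Σd^2·d^2 = 37938, Σd^2·d = 3574, Σd^2 = 354, Σd·d = 354, Σd = 34, Σ1 = 5, Σd^2·f = -79048, Σd·f = -7460, Σf = -734.)
Inverting the 3×3 Gram matrix, [c₂, c₁, c₀]ᵀ = [-278079/137252, -117143/137252, 83993/34313]ᵀ.

c₀ = 2.45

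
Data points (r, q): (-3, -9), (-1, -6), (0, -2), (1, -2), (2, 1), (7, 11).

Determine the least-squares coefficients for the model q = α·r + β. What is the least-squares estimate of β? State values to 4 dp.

Entries of AᵀA: Σr·r = 64, Σr = 6, Σ1 = 6.
For Aᵀq: Σr·q = 110, Σq = -7.
Determinant 64·6 − 6² = 348.
α = (110·6 − 6·(-7))/348 = 117/58; β = (64·(-7) − 6·110)/348 = -277/87.

β = -3.1839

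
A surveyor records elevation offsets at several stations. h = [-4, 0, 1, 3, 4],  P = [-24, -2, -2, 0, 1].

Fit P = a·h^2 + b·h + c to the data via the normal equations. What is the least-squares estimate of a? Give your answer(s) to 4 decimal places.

Sums needed: Σh^2·h^2 = 594, Σh^2·h = 28, Σh^2 = 42, Σh·h = 42, Σh = 4, Σ1 = 5.
Right-hand side: Σh^2·P = -370, Σh·P = 98, ΣP = -27.
Normal equations: [[594, 28, 42]; [28, 42, 4]; [42, 4, 5]]·[a, b, c]ᵀ = [-370, 98, -27]ᵀ.
Solving the 3×3 system (Gaussian elimination) gives a = -6108/11659, b = 35057/11659, c = -39697/11659.

a = -0.5239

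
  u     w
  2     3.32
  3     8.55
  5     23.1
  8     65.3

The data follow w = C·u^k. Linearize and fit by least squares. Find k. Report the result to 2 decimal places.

Linearized form: ln w = k·ln u + ln C. From the 4 transformed points,
Σln u = 5.4806, Σ(ln u)² = 8.6018, Σln w = 10.6647, Σln u·ln w = 16.9326.
Equations: 8.6018·k + 5.4806·ln C = 16.9326;  5.4806·k + 4·ln C = 10.6647.
Δ = 8.6018·4 − (5.4806)² = 4.3697; k = (16.9326·4 − 5.4806·10.6647)/4.3697 = 2.12397, ln C = (8.6018·10.6647 − 5.4806·16.9326)/4.3697 = -0.24400.

k = 2.12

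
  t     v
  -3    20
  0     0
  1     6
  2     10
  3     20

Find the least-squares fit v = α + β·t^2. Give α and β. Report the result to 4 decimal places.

Sums needed: Σ1 = 5, Σt^2 = 23, Σt^2·t^2 = 179.
Moment sums: Σv = 56, Σt^2·v = 406.
Normal equations: [[5, 23]; [23, 179]]·[α, β]ᵀ = [56, 406]ᵀ.
Δ = 5·179 − 23² = 366.
α = (56·179 − 23·406)/366 = 343/183; β = (5·406 − 23·56)/366 = 371/183.

α = 1.8743, β = 2.0273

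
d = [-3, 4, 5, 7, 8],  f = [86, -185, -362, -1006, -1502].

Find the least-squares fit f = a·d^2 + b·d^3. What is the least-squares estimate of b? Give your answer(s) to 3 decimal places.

Sums needed: Σd^2·d^2 = 7459, Σd^2·d^3 = 53481, Σd^3·d^3 = 400243.
For Xᵀf: Σd^2·f = -156658, Σd^3·f = -1173494.
So XᵀX·[a, b]ᵀ = Xᵀf: [[7459, 53481]; [53481, 400243]]·[a, b]ᵀ = [-156658, -1173494]ᵀ.
Δ = 7459·400243 − 53481² = 125195176.
a = ((-156658)·400243 − 53481·(-1173494))/125195176 = 7295590/15649397; b = (7459·(-1173494) − 53481·(-156658))/125195176 = -46858156/15649397.

b = -2.994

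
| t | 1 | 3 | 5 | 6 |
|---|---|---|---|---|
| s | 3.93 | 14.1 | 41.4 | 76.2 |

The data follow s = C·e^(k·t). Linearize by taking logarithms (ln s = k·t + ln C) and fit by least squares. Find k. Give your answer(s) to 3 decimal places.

k = 0.587

Taking logs, ln s = k·t + ln C, so regress ln s on t.
XᵀX = [[71.0000, 15.0000]; [15.0000, 4]], rhs = [53.9237, 12.0715]ᵀ  (here Σt = 15.0000, Σ(t)² = 71.0000, Σln s = 12.0715, Σt·ln s = 53.9237).
Solving (det = 59.0000): k = 0.58683, ln C = 0.81724.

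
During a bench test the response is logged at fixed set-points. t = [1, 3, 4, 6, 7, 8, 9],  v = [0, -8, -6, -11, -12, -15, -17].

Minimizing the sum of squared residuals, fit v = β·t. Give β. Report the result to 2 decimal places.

From the data, Σt·t = 256.
Right-hand side: Σt·v = -471.
So AᵀA·[β]ᵀ = Aᵀv: [[256]]·[β]ᵀ = [-471]ᵀ.
Hence β = -471 / 256 ≈ -1.83984.

β = -1.84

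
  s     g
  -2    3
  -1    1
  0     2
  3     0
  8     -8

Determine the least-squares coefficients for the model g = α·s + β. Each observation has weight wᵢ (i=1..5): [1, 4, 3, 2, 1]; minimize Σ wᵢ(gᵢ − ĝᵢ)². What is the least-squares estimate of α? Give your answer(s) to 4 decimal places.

α = -0.9222

Sums needed: Σwᵢ·s·s = 90, Σwᵢ·s = 8, Σwᵢ·1 = 11.
And Σwᵢ·s·g = -74, Σwᵢ·g = 5.
XᵀWX·[α, β]ᵀ = XᵀWg becomes [[90, 8]; [8, 11]]·[α, β]ᵀ = [-74, 5]ᵀ.
Δ = 90·11 − 8² = 926.
α = ((-74)·11 − 8·5)/926 = -427/463; β = (90·5 − 8·(-74))/926 = 521/463.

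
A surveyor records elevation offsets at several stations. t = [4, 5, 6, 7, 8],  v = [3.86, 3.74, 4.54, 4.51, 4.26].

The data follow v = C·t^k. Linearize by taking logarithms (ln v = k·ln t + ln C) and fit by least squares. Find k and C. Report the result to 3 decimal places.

k = 0.231, C = 2.773

Let Y = ln v. Fitting Y = k·ln t + ln C by least squares:
Over the data: Σln t = 8.8128, Σ(ln t)² = 15.8331, Σln v = 7.1382, Σln t·ln v = 12.6510.
Normal system: [[15.8331, 8.8128]; [8.8128, 5]]·[k, ln C]ᵀ = [12.6510, 7.1382]ᵀ.
Slope k = (n·Σln t·ln v − Σln t·Σln v)/(n·Σ(ln t)² − (Σln t)²) = (5·12.6510 − 8.8128·7.1382)/1.4995 = 0.23124; ln C = (Σln v − k·Σln t)/n = 1.02007, so C = exp(1.02007) = 2.77340.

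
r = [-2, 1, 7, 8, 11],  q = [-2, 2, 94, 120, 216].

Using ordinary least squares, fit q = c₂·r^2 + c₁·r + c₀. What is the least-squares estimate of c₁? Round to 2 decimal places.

With design matrix A, AᵀA = [[21155, 2179, 239]; [2179, 239, 25]; [239, 25, 5]] and Aᵀq = [38416, 4000, 430]ᵀ.
Row-reducing yields c₂ = 89945/58773, c₁ = 59135/19591, c₀ = -131918/58773.

c₁ = 3.02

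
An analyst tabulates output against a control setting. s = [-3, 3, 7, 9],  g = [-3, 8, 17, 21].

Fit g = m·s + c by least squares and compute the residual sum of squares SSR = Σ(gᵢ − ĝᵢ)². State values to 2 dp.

With design matrix X, XᵀX = [[148, 16]; [16, 4]] and Xᵀg = [341, 43]ᵀ.
Eliminating c: 4·(row 1) − 16·(row 2) gives 336·m = 4·341 − 16·43 = 676, so m = 169/84.
Then c = (43 − 16·(169/84))/4 = 227/84.
Residuals: 1/3, -31/42, 3/14, 4/21; SSR = 31/42.

SSR = 0.74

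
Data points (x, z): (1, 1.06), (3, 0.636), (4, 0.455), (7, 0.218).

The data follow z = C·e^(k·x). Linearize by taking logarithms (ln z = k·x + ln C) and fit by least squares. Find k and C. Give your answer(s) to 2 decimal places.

k = -0.26, C = 1.37

Linearized form: ln z = k·x + ln C. From the 4 transformed points,
XᵀX = [[75.0000, 15.0000]; [15.0000, 4]], rhs = [-15.1121, -2.7050]ᵀ  (here Σx = 15.0000, Σ(x)² = 75.0000, Σln z = -2.7050, Σx·ln z = -15.1121).
Solving (det = 75.0000): k = -0.26498, ln C = 0.31740, so C = exp(0.31740) = 1.37356.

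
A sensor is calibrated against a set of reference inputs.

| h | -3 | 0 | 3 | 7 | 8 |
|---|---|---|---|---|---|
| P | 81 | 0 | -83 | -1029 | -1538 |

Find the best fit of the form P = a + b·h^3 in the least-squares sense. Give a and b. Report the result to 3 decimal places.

a = -0.513, b = -3.002

Entries of MᵀM: Σ1 = 5, Σh^3 = 855, Σh^3·h^3 = 381251.
Right-hand side: ΣP = -2569, Σh^3·P = -1144831.
Eliminating b: 381251·(row 1) − 855·(row 2) gives 1175230·a = 381251·(-2569) − 855·(-1144831) = -603314, so a = -301657/587615.
Then b = ((-1144831) − 855·(-301657/587615))/381251 = -352766/117523.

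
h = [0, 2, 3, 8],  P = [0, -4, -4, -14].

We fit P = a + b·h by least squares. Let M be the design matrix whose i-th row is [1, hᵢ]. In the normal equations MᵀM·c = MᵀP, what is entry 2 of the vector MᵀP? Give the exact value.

-132

Entry 2 ↔ basis h, so (MᵀP)_{2} = Σᵢ (h)·Pᵢ = (0)·(0) + (2)·(-4) + (3)·(-4) + (8)·(-14) = -132.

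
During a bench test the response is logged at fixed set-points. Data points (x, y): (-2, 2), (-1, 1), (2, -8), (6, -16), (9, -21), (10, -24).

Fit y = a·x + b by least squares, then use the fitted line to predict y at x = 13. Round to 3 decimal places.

ŷ = -30.523

Normal-equation sums: Σx·x = 226, Σx = 24, Σ1 = 6.
Moment sums: Σx·y = -546, Σy = -66.
So AᵀA·[a, b]ᵀ = Aᵀy: [[226, 24]; [24, 6]]·[a, b]ᵀ = [-546, -66]ᵀ.
det = 226·6 − 24² = 780.
a = ((-546)·6 − 24·(-66))/780 = -141/65; b = (226·(-66) − 24·(-546))/780 = -151/65.
At x = 13: ŷ = (-141/65)·(13) + (-151/65)·(1) = -1984/65.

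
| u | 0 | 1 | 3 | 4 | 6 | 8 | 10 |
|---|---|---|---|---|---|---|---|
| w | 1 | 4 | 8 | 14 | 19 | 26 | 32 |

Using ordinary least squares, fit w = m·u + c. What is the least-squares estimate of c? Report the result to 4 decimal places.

Compute the Gram sums: Σu·u = 226, Σu = 32, Σ1 = 7.
For Mᵀw: Σu·w = 726, Σw = 104.
det = 226·7 − 32² = 558.
m = (726·7 − 32·104)/558 = 877/279; c = (226·104 − 32·726)/558 = 136/279.

c = 0.4875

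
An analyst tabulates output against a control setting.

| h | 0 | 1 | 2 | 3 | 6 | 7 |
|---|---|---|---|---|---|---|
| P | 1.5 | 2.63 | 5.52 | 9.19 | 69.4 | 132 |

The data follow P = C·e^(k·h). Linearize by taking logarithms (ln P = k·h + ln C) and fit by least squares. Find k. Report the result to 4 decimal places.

With ln Pᵢ as the transformed response and hᵢ as the regressor:
Σh = 19.0000, Σ(h)² = 99.0000, Σln P = 14.4216, Σh·ln P = 70.6570.
Equations: 99.0000·k + 19.0000·ln C = 70.6570;  19.0000·k + 6·ln C = 14.4216.
Slope k = (n·Σh·ln P − Σh·Σln P)/(n·Σ(h)² − (Σh)²) = (6·70.6570 − 19.0000·14.4216)/233.0000 = 0.64348; ln C = (Σln P − k·Σh)/n = 0.36591.

k = 0.6435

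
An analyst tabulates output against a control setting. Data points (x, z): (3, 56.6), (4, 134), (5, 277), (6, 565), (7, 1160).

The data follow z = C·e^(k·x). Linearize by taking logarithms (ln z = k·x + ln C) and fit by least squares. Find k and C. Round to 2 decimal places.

k = 0.75, C = 6.36

With ln zᵢ as the transformed response and xᵢ as the regressor:
Σx = 25.0000, Σ(x)² = 135.0000, Σln z = 27.9509, Σx·ln z = 147.2337.
Equations: 135.0000·k + 25.0000·ln C = 147.2337;  25.0000·k + 5·ln C = 27.9509.
Slope k = (n·Σx·ln z − Σx·Σln z)/(n·Σ(x)² − (Σx)²) = (5·147.2337 − 25.0000·27.9509)/50.0000 = 0.74793; ln C = (Σln z − k·Σx)/n = 1.85051, so C = exp(1.85051) = 6.36309.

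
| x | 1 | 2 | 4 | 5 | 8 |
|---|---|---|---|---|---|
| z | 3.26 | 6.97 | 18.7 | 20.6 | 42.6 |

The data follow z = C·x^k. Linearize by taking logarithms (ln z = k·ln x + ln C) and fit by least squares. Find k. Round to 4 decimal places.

k = 1.2307

Let Y = ln z. Fitting Y = k·ln x + ln C by least squares:
Over the data: Σln x = 5.7683, Σ(ln x)² = 9.3166, Σln z = 12.8290, Σln x·ln z = 18.0764.
Normal system: [[9.3166, 5.7683]; [5.7683, 5]]·[k, ln C]ᵀ = [18.0764, 12.8290]ᵀ.
Solving (det = 13.3096): k = 1.23070, ln C = 1.14599.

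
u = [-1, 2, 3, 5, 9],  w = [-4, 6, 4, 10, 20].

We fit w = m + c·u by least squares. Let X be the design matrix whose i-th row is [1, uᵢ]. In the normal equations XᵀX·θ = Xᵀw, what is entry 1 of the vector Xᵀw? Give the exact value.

36

Entry 1 ↔ basis 1, so (Xᵀw)_{1} = Σᵢ wᵢ = (1)·(-4) + (1)·(6) + (1)·(4) + (1)·(10) + (1)·(20) = 36.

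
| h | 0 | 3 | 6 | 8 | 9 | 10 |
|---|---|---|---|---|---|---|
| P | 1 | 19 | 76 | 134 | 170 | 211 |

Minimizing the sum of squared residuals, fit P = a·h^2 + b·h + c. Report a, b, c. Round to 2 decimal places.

Compute the Gram sums: Σh^2·h^2 = 22034, Σh^2·h = 2484, Σh^2 = 290, Σh·h = 290, Σh = 36, Σ1 = 6.
Moment sums: Σh^2·P = 46353, Σh·P = 5225, ΣP = 611.
Row-reducing yields a = 31831/14905, b = -12037/29810, c = 2807/2710.

a = 2.14, b = -0.40, c = 1.04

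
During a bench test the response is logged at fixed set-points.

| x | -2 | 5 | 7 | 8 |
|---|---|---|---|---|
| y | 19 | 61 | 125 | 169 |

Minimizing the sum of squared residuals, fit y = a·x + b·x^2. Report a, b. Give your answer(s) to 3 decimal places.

a = -3.207, b = 3.034

Compute the Gram sums: Σx·x = 142, Σx·x^2 = 972, Σx^2·x^2 = 7138.
Moment sums: Σx·y = 2494, Σx^2·y = 18542.
So AᵀA·[a, b]ᵀ = Aᵀy: [[142, 972]; [972, 7138]]·[a, b]ᵀ = [2494, 18542]ᵀ.
det = 142·7138 − 972² = 68812.
a = (2494·7138 − 972·18542)/68812 = -55163/17203; b = (142·18542 − 972·2494)/68812 = 52199/17203.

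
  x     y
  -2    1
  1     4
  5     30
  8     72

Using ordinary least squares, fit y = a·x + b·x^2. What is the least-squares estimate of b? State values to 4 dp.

b = 0.9441

Forming AᵀA = [[94, 630]; [630, 4738]] and Aᵀy = [728, 5366]ᵀ gives AᵀA·[a, b]ᵀ = Aᵀy.
Determinant 94·4738 − 630² = 48472.
a = (728·4738 − 630·5366)/48472 = 17171/12118; b = (94·5366 − 630·728)/48472 = 11441/12118.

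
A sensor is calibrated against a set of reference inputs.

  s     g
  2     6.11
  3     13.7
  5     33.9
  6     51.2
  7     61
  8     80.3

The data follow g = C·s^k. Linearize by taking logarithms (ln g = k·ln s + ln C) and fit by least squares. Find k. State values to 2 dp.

k = 1.85

Linearized form: ln g = k·ln s + ln C. From the 6 transformed points,
AᵀA = [[15.5987, 9.2183]; [9.2183, 6]], rhs = [33.9720, 20.3831]ᵀ  (here Σln s = 9.2183, Σ(ln s)² = 15.5987, Σln g = 20.3831, Σln s·ln g = 33.9720).
Solving (det = 8.6152): k = 1.84954, ln C = 0.55559.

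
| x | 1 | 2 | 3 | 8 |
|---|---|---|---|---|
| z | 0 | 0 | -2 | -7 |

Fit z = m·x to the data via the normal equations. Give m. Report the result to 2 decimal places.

m = -0.79

AᵀA·[m]ᵀ = Aᵀz reads: 78·m = -62.
Hence m = -62 / 78 ≈ -0.794872.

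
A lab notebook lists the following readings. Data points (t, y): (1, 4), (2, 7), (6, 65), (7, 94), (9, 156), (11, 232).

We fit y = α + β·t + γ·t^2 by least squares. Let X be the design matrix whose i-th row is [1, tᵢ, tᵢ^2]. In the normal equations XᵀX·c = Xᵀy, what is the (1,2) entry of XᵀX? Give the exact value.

Row 1 ↔ basis 1, column 2 ↔ basis t, so (XᵀX)_{1,2} = Σᵢ t = (1)·(1) + (1)·(2) + (1)·(6) + (1)·(7) + (1)·(9) + (1)·(11) = 36.

36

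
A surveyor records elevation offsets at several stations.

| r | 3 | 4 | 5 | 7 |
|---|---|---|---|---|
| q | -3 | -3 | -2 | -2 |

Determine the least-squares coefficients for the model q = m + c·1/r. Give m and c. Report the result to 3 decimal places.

Compute the Gram sums: Σ1 = 4, Σ1/r = 389/420, Σ1/r·1/r = 41281/176400.
Right-hand side: Σq = -10, Σ1/r·q = -341/140.
Normal equations: [[4, 389/420]; [389/420, 41281/176400]]·[m, c]ᵀ = [-10, -341/140]ᵀ.
Determinant 4·(41281/176400) − (389/420)² = 4601/58800.
m = ((-10)·(41281/176400) − (389/420)·(-341/140))/(4601/58800) = -14863/13803; c = (4·(-341/140) − (389/420)·(-10))/(4601/58800) = -28280/4601.

m = -1.077, c = -6.146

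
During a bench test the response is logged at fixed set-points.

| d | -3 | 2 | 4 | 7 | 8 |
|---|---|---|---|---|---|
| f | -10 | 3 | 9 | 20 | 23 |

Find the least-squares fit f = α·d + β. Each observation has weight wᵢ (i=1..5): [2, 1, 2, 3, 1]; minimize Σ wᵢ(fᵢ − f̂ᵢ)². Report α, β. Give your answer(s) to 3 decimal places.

Normal-equation sums: Σwᵢ·d·d = 265, Σwᵢ·d = 33, Σwᵢ·1 = 9.
For AᵀWf: Σwᵢ·d·f = 742, Σwᵢ·f = 84.
AᵀWA·[α, β]ᵀ = AᵀWf becomes [[265, 33]; [33, 9]]·[α, β]ᵀ = [742, 84]ᵀ.
Eliminating β: 9·(row 1) − 33·(row 2) gives 1296·α = 9·742 − 33·84 = 3906, so α = 217/72.
Then β = (84 − 33·(217/72))/9 = -371/216.

α = 3.014, β = -1.718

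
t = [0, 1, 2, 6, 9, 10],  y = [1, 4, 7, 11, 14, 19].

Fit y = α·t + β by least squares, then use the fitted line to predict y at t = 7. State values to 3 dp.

ŷ = 12.876

Normal-equation sums: Σt·t = 222, Σt = 28, Σ1 = 6.
And Σt·y = 400, Σy = 56.
XᵀX·[α, β]ᵀ = Xᵀy becomes [[222, 28]; [28, 6]]·[α, β]ᵀ = [400, 56]ᵀ.
Δ = 222·6 − 28² = 548.
α = (400·6 − 28·56)/548 = 208/137; β = (222·56 − 28·400)/548 = 308/137.
At t = 7: ŷ = (208/137)·(7) + (308/137)·(1) = 1764/137.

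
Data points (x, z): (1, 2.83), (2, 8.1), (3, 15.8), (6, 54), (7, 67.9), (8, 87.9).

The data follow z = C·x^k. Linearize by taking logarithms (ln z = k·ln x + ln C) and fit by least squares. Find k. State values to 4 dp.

k = 1.6638

Linearized form: ln z = k·ln x + ln C. From the 6 transformed points,
AᵀA = [[13.0084, 7.6089]; [7.6089, 6]], rhs = [29.1454, 18.5754]ᵀ  (here Σln x = 7.6089, Σ(ln x)² = 13.0084, Σln z = 18.5754, Σln x·ln z = 29.1454).
Solving (det = 20.1558): k = 1.66377, ln C = 0.98599.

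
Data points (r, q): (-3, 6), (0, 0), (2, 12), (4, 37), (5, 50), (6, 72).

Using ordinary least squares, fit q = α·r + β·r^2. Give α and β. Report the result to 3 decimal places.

α = 2.698, β = 1.537

AᵀA·[α, β]ᵀ = Aᵀq reads: 90·α + 386·β = 836;  386·α + 2274·β = 4536.
(Σr·r = 90, Σr·r^2 = 386, Σr^2·r^2 = 2274, Σr·q = 836, Σr^2·q = 4536.)
det = 90·2274 − 386² = 55664.
α = (836·2274 − 386·4536)/55664 = 18771/6958; β = (90·4536 − 386·836)/55664 = 10693/6958.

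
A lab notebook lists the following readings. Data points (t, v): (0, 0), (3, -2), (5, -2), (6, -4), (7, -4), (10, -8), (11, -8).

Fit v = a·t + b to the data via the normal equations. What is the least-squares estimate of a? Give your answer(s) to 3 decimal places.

Sums needed: Σt·t = 340, Σt = 42, Σ1 = 7.
And Σt·v = -236, Σv = -28.
Determinant 340·7 − 42² = 616.
a = ((-236)·7 − 42·(-28))/616 = -17/22; b = (340·(-28) − 42·(-236))/616 = 7/11.

a = -0.773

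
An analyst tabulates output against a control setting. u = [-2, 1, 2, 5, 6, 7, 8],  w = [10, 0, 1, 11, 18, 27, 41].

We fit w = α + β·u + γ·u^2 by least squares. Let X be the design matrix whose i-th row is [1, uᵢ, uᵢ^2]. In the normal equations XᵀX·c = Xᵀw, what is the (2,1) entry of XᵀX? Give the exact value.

27

Row 2 ↔ basis u, column 1 ↔ basis 1, so (XᵀX)_{2,1} = Σᵢ u = (-2)·(1) + (1)·(1) + (2)·(1) + (5)·(1) + (6)·(1) + (7)·(1) + (8)·(1) = 27.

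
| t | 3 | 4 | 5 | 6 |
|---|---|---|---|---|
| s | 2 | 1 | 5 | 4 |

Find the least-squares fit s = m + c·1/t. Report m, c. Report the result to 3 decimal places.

From the data, Σ1 = 4, Σ1/t = 19/20, Σ1/t·1/t = 869/3600.
And Σs = 12, Σ1/t·s = 31/12.
AᵀA·[m, c]ᵀ = Aᵀs becomes [[4, 19/20]; [19/20, 869/3600]]·[m, c]ᵀ = [12, 31/12]ᵀ.
Eliminating c: (869/3600)·(row 1) − (19/20)·(row 2) gives (227/3600)·m = (869/3600)·12 − (19/20)·(31/12) = 177/400, so m = 1593/227.
Then c = ((31/12) − (19/20)·(1593/227))/(869/3600) = -3840/227.

m = 7.018, c = -16.916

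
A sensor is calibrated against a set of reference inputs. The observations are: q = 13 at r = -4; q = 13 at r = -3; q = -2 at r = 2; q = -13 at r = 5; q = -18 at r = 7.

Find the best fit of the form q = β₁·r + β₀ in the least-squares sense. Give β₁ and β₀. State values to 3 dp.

β₁ = -2.964, β₀ = 2.749

Setting ∂/∂β₁ … = 0 gives: 103·β₁ + 7·β₀ = -286;  7·β₁ + 5·β₀ = -7.
Determinant 103·5 − 7² = 466.
β₁ = ((-286)·5 − 7·(-7))/466 = -1381/466; β₀ = (103·(-7) − 7·(-286))/466 = 1281/466.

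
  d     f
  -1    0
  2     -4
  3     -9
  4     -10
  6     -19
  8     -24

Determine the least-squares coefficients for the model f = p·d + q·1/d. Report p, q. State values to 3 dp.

p = -3.083, q = 3.292

With design matrix X, XᵀX = [[130, 6]; [6, 845/576]] and Xᵀf = [-381, -41/3]ᵀ.
Eliminating q: (845/576)·(row 1) − 6·(row 2) gives (44557/288)·p = (845/576)·(-381) − 6·(-41/3) = -91571/192, so p = -274713/89114.
Then q = ((-41/3) − 6·(-274713/89114))/(845/576) = 146688/44557.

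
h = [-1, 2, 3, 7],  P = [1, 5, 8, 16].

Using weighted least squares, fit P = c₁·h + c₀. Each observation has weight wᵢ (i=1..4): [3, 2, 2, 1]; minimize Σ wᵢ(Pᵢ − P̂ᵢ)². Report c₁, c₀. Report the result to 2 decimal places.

Forming MᵀWM = [[78, 14]; [14, 8]] and MᵀWP = [177, 45]ᵀ gives MᵀWM·[c₁, c₀]ᵀ = MᵀWP.
Eliminating c₀: 8·(row 1) − 14·(row 2) gives 428·c₁ = 8·177 − 14·45 = 786, so c₁ = 393/214.
Then c₀ = (45 − 14·(393/214))/8 = 258/107.

c₁ = 1.84, c₀ = 2.41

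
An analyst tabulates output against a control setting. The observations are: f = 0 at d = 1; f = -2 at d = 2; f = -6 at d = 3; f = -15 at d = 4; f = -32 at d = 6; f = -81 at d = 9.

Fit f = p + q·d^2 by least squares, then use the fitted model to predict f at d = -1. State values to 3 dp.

Normal-equation sums: Σ1 = 6, Σd^2 = 147, Σd^2·d^2 = 8211.
And Σf = -136, Σd^2·f = -8015.
Eliminating q: 8211·(row 1) − 147·(row 2) gives 27657·p = 8211·(-136) − 147·(-8015) = 61509, so p = 2929/1317.
Then q = ((-8015) − 147·(2929/1317))/8211 = -446/439.
At d = -1: f̂ = (2929/1317)·(1) + (-446/439)·(1) = 1591/1317.

f̂ = 1.208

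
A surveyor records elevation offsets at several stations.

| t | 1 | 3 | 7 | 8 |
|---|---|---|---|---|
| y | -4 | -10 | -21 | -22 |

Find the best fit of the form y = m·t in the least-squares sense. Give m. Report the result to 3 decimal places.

With design matrix M, MᵀM = [[123]] and Mᵀy = [-357]ᵀ.
m = (-357)/123 = -2.90244.

m = -2.902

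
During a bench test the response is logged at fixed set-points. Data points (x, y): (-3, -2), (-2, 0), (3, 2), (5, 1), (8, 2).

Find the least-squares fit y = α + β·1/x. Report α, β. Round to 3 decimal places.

α = 0.727, β = 3.619

Entries of MᵀM: Σ1 = 5, Σ1/x = -7/40, Σ1/x·1/x = 7601/14400.
For Mᵀy: Σy = 3, Σ1/x·y = 107/60.
MᵀM·[α, β]ᵀ = Mᵀy becomes [[5, -7/40]; [-7/40, 7601/14400]]·[α, β]ᵀ = [3, 107/60]ᵀ.
Δ = 5·(7601/14400) − (-7/40)² = 9391/3600.
α = (3·(7601/14400) − (-7/40)·(107/60))/(9391/3600) = 27297/37564; β = (5·(107/60) − (-7/40)·3)/(9391/3600) = 33990/9391.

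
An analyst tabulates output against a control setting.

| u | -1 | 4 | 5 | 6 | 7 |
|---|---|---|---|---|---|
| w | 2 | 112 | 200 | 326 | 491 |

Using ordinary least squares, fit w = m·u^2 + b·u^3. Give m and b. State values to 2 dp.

m = 3.00, b = 1.00

Entries of AᵀA: Σu^2·u^2 = 4579, Σu^2·u^3 = 28731, Σu^3·u^3 = 184027.
And Σu^2·w = 42589, Σu^3·w = 270995.
So AᵀA·[m, b]ᵀ = Aᵀw: [[4579, 28731]; [28731, 184027]]·[m, b]ᵀ = [42589, 270995]ᵀ.
Δ = 4579·184027 − 28731² = 17189272.
m = (42589·184027 − 28731·270995)/17189272 = 25784279/8594636; b = (4579·270995 − 28731·42589)/17189272 = 8630773/8594636.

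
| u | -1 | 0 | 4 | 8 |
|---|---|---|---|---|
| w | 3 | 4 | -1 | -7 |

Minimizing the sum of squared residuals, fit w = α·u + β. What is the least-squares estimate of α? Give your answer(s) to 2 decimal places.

α = -1.19

Forming MᵀM = [[81, 11]; [11, 4]] and Mᵀw = [-63, -1]ᵀ gives MᵀM·[α, β]ᵀ = Mᵀw.
Δ = 81·4 − 11² = 203.
α = ((-63)·4 − 11·(-1))/203 = -241/203; β = (81·(-1) − 11·(-63))/203 = 612/203.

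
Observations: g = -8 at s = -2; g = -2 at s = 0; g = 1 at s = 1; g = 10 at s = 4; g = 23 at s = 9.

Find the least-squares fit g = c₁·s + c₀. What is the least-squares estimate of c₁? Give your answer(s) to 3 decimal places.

c₁ = 2.820

From the data, Σs·s = 102, Σs = 12, Σ1 = 5.
And Σs·g = 264, Σg = 24.
XᵀX·[c₁, c₀]ᵀ = Xᵀg becomes [[102, 12]; [12, 5]]·[c₁, c₀]ᵀ = [264, 24]ᵀ.
Eliminating c₀: 5·(row 1) − 12·(row 2) gives 366·c₁ = 5·264 − 12·24 = 1032, so c₁ = 172/61.
Then c₀ = (24 − 12·(172/61))/5 = -120/61.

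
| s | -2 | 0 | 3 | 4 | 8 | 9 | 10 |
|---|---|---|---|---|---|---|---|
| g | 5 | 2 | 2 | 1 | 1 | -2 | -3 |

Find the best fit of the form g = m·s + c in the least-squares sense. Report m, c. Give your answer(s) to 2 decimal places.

Setting ∂/∂m … = 0 gives: 274·m + 32·c = -40;  32·m + 7·c = 6.
Eliminating c: 7·(row 1) − 32·(row 2) gives 894·m = 7·(-40) − 32·6 = -472, so m = -236/447.
Then c = (6 − 32·(-236/447))/7 = 1462/447.

m = -0.53, c = 3.27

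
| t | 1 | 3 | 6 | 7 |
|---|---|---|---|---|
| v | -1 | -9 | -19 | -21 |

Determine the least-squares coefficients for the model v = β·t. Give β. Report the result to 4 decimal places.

Entries of MᵀM: Σt·t = 95.
Right-hand side: Σt·v = -289.
Hence β = -289 / 95 ≈ -3.04211.

β = -3.0421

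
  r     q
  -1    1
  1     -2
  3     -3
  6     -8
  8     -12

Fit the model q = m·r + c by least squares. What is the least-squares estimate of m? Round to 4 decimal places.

Sums needed: Σr·r = 111, Σr = 17, Σ1 = 5.
For Mᵀq: Σr·q = -156, Σq = -24.
det = 111·5 − 17² = 266.
m = ((-156)·5 − 17·(-24))/266 = -186/133; c = (111·(-24) − 17·(-156))/266 = -6/133.

m = -1.3985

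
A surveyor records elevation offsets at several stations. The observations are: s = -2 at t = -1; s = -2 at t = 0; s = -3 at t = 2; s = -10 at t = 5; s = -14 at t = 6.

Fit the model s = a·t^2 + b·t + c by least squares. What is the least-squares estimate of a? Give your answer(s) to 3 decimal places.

Normal-equation sums: Σt^2·t^2 = 1938, Σt^2·t = 348, Σt^2 = 66, Σt·t = 66, Σt = 12, Σ1 = 5.
Right-hand side: Σt^2·s = -768, Σt·s = -138, Σs = -31.
So MᵀM·[a, b, c]ᵀ = Mᵀs: [[1938, 348, 66]; [348, 66, 12]; [66, 12, 5]]·[a, b, c]ᵀ = [-768, -138, -31]ᵀ.
Row-reducing yields a = -179/519, b = 25/519, c = -305/173.

a = -0.345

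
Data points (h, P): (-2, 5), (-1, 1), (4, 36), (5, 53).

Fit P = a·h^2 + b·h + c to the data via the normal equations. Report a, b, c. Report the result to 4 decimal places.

a = 1.7500, b = 1.6554, c = 1.1419

Forming MᵀM = [[898, 180, 46]; [180, 46, 6]; [46, 6, 4]] and MᵀP = [1922, 398, 95]ᵀ gives MᵀM·[a, b, c]ᵀ = MᵀP.
Solving the 3×3 system (Gaussian elimination) gives a = 7/4, b = 245/148, c = 169/148.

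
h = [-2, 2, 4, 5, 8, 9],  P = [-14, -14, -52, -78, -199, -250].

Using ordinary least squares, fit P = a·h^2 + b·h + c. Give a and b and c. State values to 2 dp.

a = -3.06, b = -0.09, c = -1.89

Sums needed: Σh^2·h^2 = 11570, Σh^2·h = 1430, Σh^2 = 194, Σh·h = 194, Σh = 26, Σ1 = 6.
And Σh^2·P = -35880, Σh·P = -4440, ΣP = -607.
MᵀM·[a, b, c]ᵀ = MᵀP becomes [[11570, 1430, 194]; [1430, 194, 26]; [194, 26, 6]]·[a, b, c]ᵀ = [-35880, -4440, -607]ᵀ.
Row-reducing yields a = -63867/20884, b = -1895/20884, c = -9880/5221.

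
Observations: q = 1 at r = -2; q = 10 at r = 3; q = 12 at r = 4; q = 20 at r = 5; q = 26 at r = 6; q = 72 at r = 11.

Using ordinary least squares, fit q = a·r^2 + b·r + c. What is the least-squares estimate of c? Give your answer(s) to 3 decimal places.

c = 1.430

Sums needed: Σr^2·r^2 = 16915, Σr^2·r = 1755, Σr^2 = 211, Σr·r = 211, Σr = 27, Σ1 = 6.
And Σr^2·q = 10434, Σr·q = 1124, Σq = 141.
MᵀM·[a, b, c]ᵀ = Mᵀq becomes [[16915, 1755, 211]; [1755, 211, 27]; [211, 27, 6]]·[a, b, c]ᵀ = [10434, 1124, 141]ᵀ.
Row-reducing yields a = 1605/3368, b = 711617/602872, c = 107751/75359.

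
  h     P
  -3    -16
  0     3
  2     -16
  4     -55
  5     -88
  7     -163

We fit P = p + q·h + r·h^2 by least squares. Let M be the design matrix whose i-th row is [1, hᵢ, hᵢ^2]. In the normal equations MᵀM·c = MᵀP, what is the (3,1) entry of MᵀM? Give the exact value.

103

Row 3 ↔ basis h^2, column 1 ↔ basis 1, so (MᵀM)_{3,1} = Σᵢ h^2 = (9)·(1) + (0)·(1) + (4)·(1) + (16)·(1) + (25)·(1) + (49)·(1) = 103.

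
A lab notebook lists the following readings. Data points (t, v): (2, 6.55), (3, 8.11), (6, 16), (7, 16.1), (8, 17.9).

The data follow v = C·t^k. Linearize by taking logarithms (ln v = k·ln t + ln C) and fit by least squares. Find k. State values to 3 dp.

k = 0.764

Taking logs, ln v = k·ln t + ln C, so regress ln v on ln t.
XᵀX = [[13.0084, 7.6089]; [7.6089, 5]], rhs = [19.9762, 12.4088]ᵀ  (here Σln t = 7.6089, Σ(ln t)² = 13.0084, Σln v = 12.4088, Σln t·ln v = 19.9762).
Solving (det = 7.1473): k = 0.76450, ln C = 1.31836.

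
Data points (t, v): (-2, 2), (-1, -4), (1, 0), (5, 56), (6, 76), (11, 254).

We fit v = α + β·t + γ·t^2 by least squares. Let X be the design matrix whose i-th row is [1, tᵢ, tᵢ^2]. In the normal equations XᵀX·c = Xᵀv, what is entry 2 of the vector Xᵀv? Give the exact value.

3530

Entry 2 ↔ basis t, so (Xᵀv)_{2} = Σᵢ (t)·vᵢ = (-2)·(2) + (-1)·(-4) + (1)·(0) + (5)·(56) + (6)·(76) + (11)·(254) = 3530.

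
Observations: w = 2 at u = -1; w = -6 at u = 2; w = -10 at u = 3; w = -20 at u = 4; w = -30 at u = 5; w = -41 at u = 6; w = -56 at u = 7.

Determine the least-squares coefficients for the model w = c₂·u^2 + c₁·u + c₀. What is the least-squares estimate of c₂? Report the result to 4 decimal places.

c₂ = -0.9739

The normal equations are: 4676·c₂ + 782·c₁ + 140·c₀ = -5402;  782·c₂ + 140·c₁ + 26·c₀ = -912;  140·c₂ + 26·c₁ + 7·c₀ = -161.
(Σu^2·u^2 = 4676, Σu^2·u = 782, Σu^2 = 140, Σu·u = 140, Σu = 26, Σ1 = 7, Σu^2·w = -5402, Σu·w = -912, Σw = -161.)
Row-reducing yields c₂ = -21863/22449, c₁ = -4345/3207, c₀ = 11301/7483.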